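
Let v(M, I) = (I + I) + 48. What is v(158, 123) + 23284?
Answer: 23578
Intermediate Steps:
v(M, I) = 48 + 2*I (v(M, I) = 2*I + 48 = 48 + 2*I)
v(158, 123) + 23284 = (48 + 2*123) + 23284 = (48 + 246) + 23284 = 294 + 23284 = 23578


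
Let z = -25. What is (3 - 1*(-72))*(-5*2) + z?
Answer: -775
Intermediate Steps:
(3 - 1*(-72))*(-5*2) + z = (3 - 1*(-72))*(-5*2) - 25 = (3 + 72)*(-10) - 25 = 75*(-10) - 25 = -750 - 25 = -775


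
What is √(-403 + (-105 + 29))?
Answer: I*√479 ≈ 21.886*I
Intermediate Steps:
√(-403 + (-105 + 29)) = √(-403 - 76) = √(-479) = I*√479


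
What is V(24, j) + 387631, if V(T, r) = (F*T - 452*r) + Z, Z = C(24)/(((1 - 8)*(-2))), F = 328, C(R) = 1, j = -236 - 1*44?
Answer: 7308883/14 ≈ 5.2206e+5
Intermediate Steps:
j = -280 (j = -236 - 44 = -280)
Z = 1/14 (Z = 1/((1 - 8)*(-2)) = 1/(-7*(-2)) = 1/14 ≈ 0.071429)
V(T, r) = 1/14 - 452*r + 328*T (V(T, r) = (328*T - 452*r) + 1/14 = (-452*r + 328*T) + 1/14 = 1/14 - 452*r + 328*T)
V(24, j) + 387631 = (1/14 - 452*(-280) + 328*24) + 387631 = (1/14 + 126560 + 7872) + 387631 = 1882049/14 + 387631 = 7308883/14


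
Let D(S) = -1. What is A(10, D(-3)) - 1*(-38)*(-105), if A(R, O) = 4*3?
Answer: -3978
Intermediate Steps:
A(R, O) = 12
A(10, D(-3)) - 1*(-38)*(-105) = 12 - 1*(-38)*(-105) = 12 + 38*(-105) = 12 - 3990 = -3978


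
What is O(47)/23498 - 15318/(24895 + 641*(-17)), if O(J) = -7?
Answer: -60006725/54820834 ≈ -1.0946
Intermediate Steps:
O(47)/23498 - 15318/(24895 + 641*(-17)) = -7/23498 - 15318/(24895 + 641*(-17)) = -7*1/23498 - 15318/(24895 - 10897) = -7/23498 - 15318/13998 = -7/23498 - 15318*1/13998 = -7/23498 - 2553/2333 = -60006725/54820834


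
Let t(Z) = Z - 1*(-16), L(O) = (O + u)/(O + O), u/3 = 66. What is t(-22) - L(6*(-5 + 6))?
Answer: -23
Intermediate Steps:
u = 198 (u = 3*66 = 198)
L(O) = (198 + O)/(2*O) (L(O) = (O + 198)/(O + O) = (198 + O)/((2*O)) = (198 + O)*(1/(2*O)) = (198 + O)/(2*O))
t(Z) = 16 + Z (t(Z) = Z + 16 = 16 + Z)
t(-22) - L(6*(-5 + 6)) = (16 - 22) - (198 + 6*(-5 + 6))/(2*(6*(-5 + 6))) = -6 - (198 + 6*1)/(2*(6*1)) = -6 - (198 + 6)/(2*6) = -6 - 204/(2*6) = -6 - 1*17 = -6 - 17 = -23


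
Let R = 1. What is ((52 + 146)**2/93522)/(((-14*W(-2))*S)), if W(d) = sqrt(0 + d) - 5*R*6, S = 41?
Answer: 405/16673839 + 27*I*sqrt(2)/33347678 ≈ 2.429e-5 + 1.145e-6*I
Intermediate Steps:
W(d) = -30 + sqrt(d) (W(d) = sqrt(0 + d) - 5*1*6 = sqrt(d) - 5*6 = sqrt(d) - 30 = -30 + sqrt(d))
((52 + 146)**2/93522)/(((-14*W(-2))*S)) = ((52 + 146)**2/93522)/((-14*(-30 + sqrt(-2))*41)) = (198**2*(1/93522))/((-14*(-30 + I*sqrt(2))*41)) = (39204*(1/93522))/(((420 - 14*I*sqrt(2))*41)) = 594/(1417*(17220 - 574*I*sqrt(2)))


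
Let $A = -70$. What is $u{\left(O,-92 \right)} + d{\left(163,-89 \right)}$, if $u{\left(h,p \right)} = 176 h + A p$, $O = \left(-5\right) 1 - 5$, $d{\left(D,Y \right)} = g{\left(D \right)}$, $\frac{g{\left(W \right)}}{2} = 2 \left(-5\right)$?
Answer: $4660$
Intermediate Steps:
$g{\left(W \right)} = -20$ ($g{\left(W \right)} = 2 \cdot 2 \left(-5\right) = 2 \left(-10\right) = -20$)
$d{\left(D,Y \right)} = -20$
$O = -10$ ($O = -5 - 5 = -10$)
$u{\left(h,p \right)} = - 70 p + 176 h$ ($u{\left(h,p \right)} = 176 h - 70 p = - 70 p + 176 h$)
$u{\left(O,-92 \right)} + d{\left(163,-89 \right)} = \left(\left(-70\right) \left(-92\right) + 176 \left(-10\right)\right) - 20 = \left(6440 - 1760\right) - 20 = 4680 - 20 = 4660$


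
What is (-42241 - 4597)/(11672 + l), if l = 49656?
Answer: -23419/30664 ≈ -0.76373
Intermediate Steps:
(-42241 - 4597)/(11672 + l) = (-42241 - 4597)/(11672 + 49656) = -46838/61328 = -46838*1/61328 = -23419/30664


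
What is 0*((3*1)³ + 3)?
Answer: 0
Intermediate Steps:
0*((3*1)³ + 3) = 0*(3³ + 3) = 0*(27 + 3) = 0*30 = 0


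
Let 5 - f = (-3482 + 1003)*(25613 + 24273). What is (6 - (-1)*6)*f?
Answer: 1484008788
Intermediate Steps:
f = 123667399 (f = 5 - (-3482 + 1003)*(25613 + 24273) = 5 - (-2479)*49886 = 5 - 1*(-123667394) = 5 + 123667394 = 123667399)
(6 - (-1)*6)*f = (6 - (-1)*6)*123667399 = (6 - 1*(-6))*123667399 = (6 + 6)*123667399 = 12*123667399 = 1484008788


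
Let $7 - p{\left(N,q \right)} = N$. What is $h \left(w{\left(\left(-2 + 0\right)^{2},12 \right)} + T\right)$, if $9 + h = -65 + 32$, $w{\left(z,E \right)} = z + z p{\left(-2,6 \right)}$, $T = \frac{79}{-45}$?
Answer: $- \frac{24094}{15} \approx -1606.3$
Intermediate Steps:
$T = - \frac{79}{45}$ ($T = 79 \left(- \frac{1}{45}\right) = - \frac{79}{45} \approx -1.7556$)
$p{\left(N,q \right)} = 7 - N$
$w{\left(z,E \right)} = 10 z$ ($w{\left(z,E \right)} = z + z \left(7 - -2\right) = z + z \left(7 + 2\right) = z + z 9 = z + 9 z = 10 z$)
$h = -42$ ($h = -9 + \left(-65 + 32\right) = -9 - 33 = -42$)
$h \left(w{\left(\left(-2 + 0\right)^{2},12 \right)} + T\right) = - 42 \left(10 \left(-2 + 0\right)^{2} - \frac{79}{45}\right) = - 42 \left(10 \left(-2\right)^{2} - \frac{79}{45}\right) = - 42 \left(10 \cdot 4 - \frac{79}{45}\right) = - 42 \left(40 - \frac{79}{45}\right) = \left(-42\right) \frac{1721}{45} = - \frac{24094}{15}$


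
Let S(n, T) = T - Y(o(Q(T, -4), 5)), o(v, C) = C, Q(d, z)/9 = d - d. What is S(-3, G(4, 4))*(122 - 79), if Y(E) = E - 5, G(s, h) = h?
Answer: 172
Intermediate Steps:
Q(d, z) = 0 (Q(d, z) = 9*(d - d) = 9*0 = 0)
Y(E) = -5 + E
S(n, T) = T (S(n, T) = T - (-5 + 5) = T - 1*0 = T + 0 = T)
S(-3, G(4, 4))*(122 - 79) = 4*(122 - 79) = 4*43 = 172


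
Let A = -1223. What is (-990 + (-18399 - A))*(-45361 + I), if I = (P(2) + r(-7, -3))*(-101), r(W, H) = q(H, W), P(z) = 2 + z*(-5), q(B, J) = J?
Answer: 796506436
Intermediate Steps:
P(z) = 2 - 5*z
r(W, H) = W
I = 1515 (I = ((2 - 5*2) - 7)*(-101) = ((2 - 10) - 7)*(-101) = (-8 - 7)*(-101) = -15*(-101) = 1515)
(-990 + (-18399 - A))*(-45361 + I) = (-990 + (-18399 - 1*(-1223)))*(-45361 + 1515) = (-990 + (-18399 + 1223))*(-43846) = (-990 - 17176)*(-43846) = -18166*(-43846) = 796506436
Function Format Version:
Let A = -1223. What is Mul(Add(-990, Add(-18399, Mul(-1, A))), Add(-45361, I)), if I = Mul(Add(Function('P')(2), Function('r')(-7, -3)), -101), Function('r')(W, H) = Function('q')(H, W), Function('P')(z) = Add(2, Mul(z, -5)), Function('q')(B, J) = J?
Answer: 796506436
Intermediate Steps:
Function('P')(z) = Add(2, Mul(-5, z))
Function('r')(W, H) = W
I = 1515 (I = Mul(Add(Add(2, Mul(-5, 2)), -7), -101) = Mul(Add(Add(2, -10), -7), -101) = Mul(Add(-8, -7), -101) = Mul(-15, -101) = 1515)
Mul(Add(-990, Add(-18399, Mul(-1, A))), Add(-45361, I)) = Mul(Add(-990, Add(-18399, Mul(-1, -1223))), Add(-45361, 1515)) = Mul(Add(-990, Add(-18399, 1223)), -43846) = Mul(Add(-990, -17176), -43846) = Mul(-18166, -43846) = 796506436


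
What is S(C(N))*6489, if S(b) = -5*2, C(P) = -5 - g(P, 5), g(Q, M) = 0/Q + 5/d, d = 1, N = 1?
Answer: -64890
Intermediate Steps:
g(Q, M) = 5 (g(Q, M) = 0/Q + 5/1 = 0 + 5*1 = 0 + 5 = 5)
C(P) = -10 (C(P) = -5 - 1*5 = -5 - 5 = -10)
S(b) = -10
S(C(N))*6489 = -10*6489 = -64890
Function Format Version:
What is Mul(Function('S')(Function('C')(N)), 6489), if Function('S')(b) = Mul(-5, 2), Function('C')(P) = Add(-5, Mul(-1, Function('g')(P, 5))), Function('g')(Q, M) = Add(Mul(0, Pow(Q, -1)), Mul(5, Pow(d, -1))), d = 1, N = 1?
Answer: -64890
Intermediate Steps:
Function('g')(Q, M) = 5 (Function('g')(Q, M) = Add(Mul(0, Pow(Q, -1)), Mul(5, Pow(1, -1))) = Add(0, Mul(5, 1)) = Add(0, 5) = 5)
Function('C')(P) = -10 (Function('C')(P) = Add(-5, Mul(-1, 5)) = Add(-5, -5) = -10)
Function('S')(b) = -10
Mul(Function('S')(Function('C')(N)), 6489) = Mul(-10, 6489) = -64890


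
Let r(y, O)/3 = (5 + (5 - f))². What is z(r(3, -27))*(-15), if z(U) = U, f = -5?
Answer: -10125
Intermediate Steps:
r(y, O) = 675 (r(y, O) = 3*(5 + (5 - 1*(-5)))² = 3*(5 + (5 + 5))² = 3*(5 + 10)² = 3*15² = 3*225 = 675)
z(r(3, -27))*(-15) = 675*(-15) = -10125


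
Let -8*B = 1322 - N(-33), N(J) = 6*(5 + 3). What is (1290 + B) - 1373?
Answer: -969/4 ≈ -242.25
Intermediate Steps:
N(J) = 48 (N(J) = 6*8 = 48)
B = -637/4 (B = -(1322 - 1*48)/8 = -(1322 - 48)/8 = -⅛*1274 = -637/4 ≈ -159.25)
(1290 + B) - 1373 = (1290 - 637/4) - 1373 = 4523/4 - 1373 = -969/4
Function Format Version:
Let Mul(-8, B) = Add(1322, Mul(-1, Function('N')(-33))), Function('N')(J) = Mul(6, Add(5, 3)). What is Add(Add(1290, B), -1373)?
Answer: Rational(-969, 4) ≈ -242.25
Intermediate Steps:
Function('N')(J) = 48 (Function('N')(J) = Mul(6, 8) = 48)
B = Rational(-637, 4) (B = Mul(Rational(-1, 8), Add(1322, Mul(-1, 48))) = Mul(Rational(-1, 8), Add(1322, -48)) = Mul(Rational(-1, 8), 1274) = Rational(-637, 4) ≈ -159.25)
Add(Add(1290, B), -1373) = Add(Add(1290, Rational(-637, 4)), -1373) = Add(Rational(4523, 4), -1373) = Rational(-969, 4)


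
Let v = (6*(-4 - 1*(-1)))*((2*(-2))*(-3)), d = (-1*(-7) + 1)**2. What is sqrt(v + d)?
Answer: 2*I*sqrt(38) ≈ 12.329*I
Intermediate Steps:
d = 64 (d = (7 + 1)**2 = 8**2 = 64)
v = -216 (v = (6*(-4 + 1))*(-4*(-3)) = (6*(-3))*12 = -18*12 = -216)
sqrt(v + d) = sqrt(-216 + 64) = sqrt(-152) = 2*I*sqrt(38)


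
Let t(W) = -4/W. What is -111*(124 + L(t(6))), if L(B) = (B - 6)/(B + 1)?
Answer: -11544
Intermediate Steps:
L(B) = (-6 + B)/(1 + B)
-111*(124 + L(t(6))) = -111*(124 + (-6 - 4/6)/(1 - 4/6)) = -111*(124 + (-6 - 4*⅙)/(1 - 4*⅙)) = -111*(124 + (-6 - ⅔)/(1 - ⅔)) = -111*(124 - 20/3/(⅓)) = -111*(124 + 3*(-20/3)) = -111*(124 - 20) = -111*104 = -11544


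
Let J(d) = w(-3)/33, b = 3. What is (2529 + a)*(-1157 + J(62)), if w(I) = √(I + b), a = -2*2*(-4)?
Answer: -2944565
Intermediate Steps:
a = 16 (a = -4*(-4) = 16)
w(I) = √(3 + I) (w(I) = √(I + 3) = √(3 + I))
J(d) = 0 (J(d) = √(3 - 3)/33 = √0*(1/33) = 0*(1/33) = 0)
(2529 + a)*(-1157 + J(62)) = (2529 + 16)*(-1157 + 0) = 2545*(-1157) = -2944565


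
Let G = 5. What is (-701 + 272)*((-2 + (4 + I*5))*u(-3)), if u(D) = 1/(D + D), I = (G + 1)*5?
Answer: 10868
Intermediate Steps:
I = 30 (I = (5 + 1)*5 = 6*5 = 30)
u(D) = 1/(2*D)
(-701 + 272)*((-2 + (4 + I*5))*u(-3)) = (-701 + 272)*((-2 + (4 + 30*5))*((½)/(-3))) = -429*(-2 + (4 + 150))*(½)*(-⅓) = -429*(-2 + 154)*(-1)/6 = -65208*(-1)/6 = -429*(-76/3) = 10868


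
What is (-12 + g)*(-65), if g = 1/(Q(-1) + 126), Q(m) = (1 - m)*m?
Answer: 96655/124 ≈ 779.48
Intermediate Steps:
Q(m) = m*(1 - m)
g = 1/124 (g = 1/(-(1 - 1*(-1)) + 126) = 1/(-(1 + 1) + 126) = 1/(-1*2 + 126) = 1/(-2 + 126) = 1/124 ≈ 0.0080645)
(-12 + g)*(-65) = (-12 + 1/124)*(-65) = -1487/124*(-65) = 96655/124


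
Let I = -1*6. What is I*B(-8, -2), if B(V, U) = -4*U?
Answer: -48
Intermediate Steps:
I = -6
I*B(-8, -2) = -(-24)*(-2) = -6*8 = -48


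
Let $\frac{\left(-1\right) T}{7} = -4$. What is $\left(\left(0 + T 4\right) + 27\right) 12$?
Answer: $1668$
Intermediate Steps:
$T = 28$ ($T = \left(-7\right) \left(-4\right) = 28$)
$\left(\left(0 + T 4\right) + 27\right) 12 = \left(\left(0 + 28 \cdot 4\right) + 27\right) 12 = \left(\left(0 + 112\right) + 27\right) 12 = \left(112 + 27\right) 12 = 139 \cdot 12 = 1668$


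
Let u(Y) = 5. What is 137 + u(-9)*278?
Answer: 1527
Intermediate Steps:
137 + u(-9)*278 = 137 + 5*278 = 137 + 1390 = 1527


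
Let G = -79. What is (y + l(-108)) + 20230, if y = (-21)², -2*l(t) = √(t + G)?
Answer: 20671 - I*√187/2 ≈ 20671.0 - 6.8374*I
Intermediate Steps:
l(t) = -√(-79 + t)/2 (l(t) = -√(t - 79)/2 = -√(-79 + t)/2)
y = 441
(y + l(-108)) + 20230 = (441 - √(-79 - 108)/2) + 20230 = (441 - I*√187/2) + 20230 = 20671 - I*√187/2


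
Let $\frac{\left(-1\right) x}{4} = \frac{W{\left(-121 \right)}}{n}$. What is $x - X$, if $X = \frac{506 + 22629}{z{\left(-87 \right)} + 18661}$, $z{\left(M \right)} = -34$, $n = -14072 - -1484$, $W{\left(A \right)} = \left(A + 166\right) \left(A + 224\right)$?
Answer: $\frac{644300}{2791389} \approx 0.23082$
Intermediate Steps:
$W{\left(A \right)} = \left(166 + A\right) \left(224 + A\right)$
$n = -12588$ ($n = -14072 + 1484 = -12588$)
$x = \frac{1545}{1049}$ ($x = - 4 \frac{37184 + \left(-121\right)^{2} + 390 \left(-121\right)}{-12588} = - 4 \left(37184 + 14641 - 47190\right) \left(- \frac{1}{12588}\right) = - 4 \cdot 4635 \left(- \frac{1}{12588}\right) = \left(-4\right) \left(- \frac{1545}{4196}\right) = \frac{1545}{1049} \approx 1.4728$)
$X = \frac{3305}{2661}$ ($X = \frac{506 + 22629}{-34 + 18661} = \frac{23135}{18627} = 23135 \cdot \frac{1}{18627} = \frac{3305}{2661} \approx 1.242$)
$x - X = \frac{1545}{1049} - \frac{3305}{2661} = \frac{644300}{2791389}$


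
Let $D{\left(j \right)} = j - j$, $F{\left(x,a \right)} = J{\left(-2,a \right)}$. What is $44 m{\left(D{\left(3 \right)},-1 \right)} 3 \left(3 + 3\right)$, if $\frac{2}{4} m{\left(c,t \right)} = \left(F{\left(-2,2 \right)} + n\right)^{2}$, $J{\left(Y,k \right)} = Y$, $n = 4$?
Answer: $6336$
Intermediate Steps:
$F{\left(x,a \right)} = -2$
$D{\left(j \right)} = 0$
$m{\left(c,t \right)} = 8$ ($m{\left(c,t \right)} = 2 \left(-2 + 4\right)^{2} = 2 \cdot 2^{2} = 2 \cdot 4 = 8$)
$44 m{\left(D{\left(3 \right)},-1 \right)} 3 \left(3 + 3\right) = 44 \cdot 8 \cdot 3 \left(3 + 3\right) = 352 \cdot 3 \cdot 6 = 352 \cdot 18 = 6336$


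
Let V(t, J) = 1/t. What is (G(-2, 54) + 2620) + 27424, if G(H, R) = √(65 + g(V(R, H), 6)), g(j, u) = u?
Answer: 30044 + √71 ≈ 30052.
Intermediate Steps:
G(H, R) = √71 (G(H, R) = √(65 + 6) = √71)
(G(-2, 54) + 2620) + 27424 = (√71 + 2620) + 27424 = (2620 + √71) + 27424 = 30044 + √71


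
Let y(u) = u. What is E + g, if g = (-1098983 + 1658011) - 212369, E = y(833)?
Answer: 347492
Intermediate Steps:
E = 833
g = 346659 (g = 559028 - 212369 = 346659)
E + g = 833 + 346659 = 347492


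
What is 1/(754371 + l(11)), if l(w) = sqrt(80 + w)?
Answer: 754371/569075605550 - sqrt(91)/569075605550 ≈ 1.3256e-6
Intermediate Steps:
1/(754371 + l(11)) = 1/(754371 + sqrt(80 + 11)) = 1/(754371 + sqrt(91))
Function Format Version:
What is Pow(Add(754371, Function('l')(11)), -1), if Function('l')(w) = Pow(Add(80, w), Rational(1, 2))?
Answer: Add(Rational(754371, 569075605550), Mul(Rational(-1, 569075605550), Pow(91, Rational(1, 2)))) ≈ 1.3256e-6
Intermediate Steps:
Pow(Add(754371, Function('l')(11)), -1) = Pow(Add(754371, Pow(Add(80, 11), Rational(1, 2))), -1) = Pow(Add(754371, Pow(91, Rational(1, 2))), -1)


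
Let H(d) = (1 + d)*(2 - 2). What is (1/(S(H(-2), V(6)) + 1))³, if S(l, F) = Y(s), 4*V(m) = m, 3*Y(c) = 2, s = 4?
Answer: 27/125 ≈ 0.21600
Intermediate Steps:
Y(c) = ⅔ (Y(c) = (⅓)*2 = ⅔)
V(m) = m/4
H(d) = 0 (H(d) = (1 + d)*0 = 0)
S(l, F) = ⅔
(1/(S(H(-2), V(6)) + 1))³ = (1/(⅔ + 1))³ = (1/(5/3))³ = (⅗)³ = 27/125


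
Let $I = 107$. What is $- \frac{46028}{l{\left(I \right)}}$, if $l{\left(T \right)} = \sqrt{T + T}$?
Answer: $- \frac{23014 \sqrt{214}}{107} \approx -3146.4$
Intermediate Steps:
$l{\left(T \right)} = \sqrt{2} \sqrt{T}$ ($l{\left(T \right)} = \sqrt{2 T} = \sqrt{2} \sqrt{T}$)
$- \frac{46028}{l{\left(I \right)}} = - \frac{46028}{\sqrt{2} \sqrt{107}} = - \frac{46028}{\sqrt{214}} = - 46028 \frac{\sqrt{214}}{214} = - \frac{23014 \sqrt{214}}{107}$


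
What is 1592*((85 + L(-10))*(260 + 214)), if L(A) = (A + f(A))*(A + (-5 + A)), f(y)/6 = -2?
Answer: 479176080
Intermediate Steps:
f(y) = -12 (f(y) = 6*(-2) = -12)
L(A) = (-12 + A)*(-5 + 2*A) (L(A) = (A - 12)*(A + (-5 + A)) = (-12 + A)*(-5 + 2*A))
1592*((85 + L(-10))*(260 + 214)) = 1592*((85 + (60 - 29*(-10) + 2*(-10)²))*(260 + 214)) = 1592*((85 + (60 + 290 + 2*100))*474) = 1592*((85 + (60 + 290 + 200))*474) = 1592*((85 + 550)*474) = 1592*(635*474) = 1592*300990 = 479176080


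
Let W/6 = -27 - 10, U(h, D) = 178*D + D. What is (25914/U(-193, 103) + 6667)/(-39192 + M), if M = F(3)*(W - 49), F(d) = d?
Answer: -122945393/737572185 ≈ -0.16669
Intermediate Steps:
U(h, D) = 179*D
W = -222 (W = 6*(-27 - 10) = 6*(-37) = -222)
M = -813 (M = 3*(-222 - 49) = 3*(-271) = -813)
(25914/U(-193, 103) + 6667)/(-39192 + M) = (25914/((179*103)) + 6667)/(-39192 - 813) = (25914/18437 + 6667)/(-40005) = (25914*(1/18437) + 6667)*(-1/40005) = (25914/18437 + 6667)*(-1/40005) = (122945393/18437)*(-1/40005) = -122945393/737572185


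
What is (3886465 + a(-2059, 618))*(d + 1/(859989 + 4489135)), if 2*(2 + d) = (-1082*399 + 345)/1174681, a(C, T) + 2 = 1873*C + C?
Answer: -382768078483587201/6283514329444 ≈ -60916.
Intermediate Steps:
a(C, T) = -2 + 1874*C (a(C, T) = -2 + (1873*C + C) = -2 + 1874*C)
d = -5130097/2349362 (d = -2 + ((-1082*399 + 345)/1174681)/2 = -2 + ((-431718 + 345)*(1/1174681))/2 = -2 + (-431373*1/1174681)/2 = -2 + (½)*(-431373/1174681) = -2 - 431373/2349362 = -5130097/2349362 ≈ -2.1836)
(3886465 + a(-2059, 618))*(d + 1/(859989 + 4489135)) = (3886465 + (-2 + 1874*(-2059)))*(-5130097/2349362 + 1/(859989 + 4489135)) = (3886465 + (-2 - 3858566))*(-5130097/2349362 + 1/5349124) = (3886465 - 3858568)*(-5130097/2349362 + 1/5349124) = 27897*(-13720761317833/6283514329444) = -382768078483587201/6283514329444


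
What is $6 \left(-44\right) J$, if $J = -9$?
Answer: $2376$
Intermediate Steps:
$6 \left(-44\right) J = 6 \left(-44\right) \left(-9\right) = \left(-264\right) \left(-9\right) = 2376$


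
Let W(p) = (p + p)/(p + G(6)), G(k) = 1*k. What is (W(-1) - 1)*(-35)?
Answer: 49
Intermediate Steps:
G(k) = k
W(p) = 2*p/(6 + p) (W(p) = (p + p)/(p + 6) = (2*p)/(6 + p) = 2*p/(6 + p))
(W(-1) - 1)*(-35) = (2*(-1)/(6 - 1) - 1)*(-35) = (2*(-1)/5 - 1)*(-35) = (2*(-1)*(⅕) - 1)*(-35) = (-⅖ - 1)*(-35) = -7/5*(-35) = 49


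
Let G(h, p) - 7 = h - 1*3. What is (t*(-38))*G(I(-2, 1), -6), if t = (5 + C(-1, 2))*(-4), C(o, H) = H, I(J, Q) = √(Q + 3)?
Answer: 6384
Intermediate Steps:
I(J, Q) = √(3 + Q)
G(h, p) = 4 + h (G(h, p) = 7 + (h - 1*3) = 7 + (h - 3) = 7 + (-3 + h) = 4 + h)
t = -28 (t = (5 + 2)*(-4) = 7*(-4) = -28)
(t*(-38))*G(I(-2, 1), -6) = (-28*(-38))*(4 + √(3 + 1)) = 1064*(4 + √4) = 1064*(4 + 2) = 1064*6 = 6384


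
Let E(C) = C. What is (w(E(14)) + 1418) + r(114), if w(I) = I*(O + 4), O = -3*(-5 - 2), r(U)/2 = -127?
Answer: 1514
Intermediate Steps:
r(U) = -254 (r(U) = 2*(-127) = -254)
O = 21 (O = -3*(-7) = 21)
w(I) = 25*I (w(I) = I*(21 + 4) = I*25 = 25*I)
(w(E(14)) + 1418) + r(114) = (25*14 + 1418) - 254 = (350 + 1418) - 254 = 1768 - 254 = 1514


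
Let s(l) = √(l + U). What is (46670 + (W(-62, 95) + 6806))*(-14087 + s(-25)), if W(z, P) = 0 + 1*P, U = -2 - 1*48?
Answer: -754654677 + 267855*I*√3 ≈ -7.5465e+8 + 4.6394e+5*I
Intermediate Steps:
U = -50 (U = -2 - 48 = -50)
W(z, P) = P (W(z, P) = 0 + P = P)
s(l) = √(-50 + l) (s(l) = √(l - 50) = √(-50 + l))
(46670 + (W(-62, 95) + 6806))*(-14087 + s(-25)) = (46670 + (95 + 6806))*(-14087 + √(-50 - 25)) = (46670 + 6901)*(-14087 + √(-75)) = 53571*(-14087 + 5*I*√3) = -754654677 + 267855*I*√3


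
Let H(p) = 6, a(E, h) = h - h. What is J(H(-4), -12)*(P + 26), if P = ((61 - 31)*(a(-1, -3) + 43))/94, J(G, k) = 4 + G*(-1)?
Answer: -3734/47 ≈ -79.447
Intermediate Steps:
a(E, h) = 0
J(G, k) = 4 - G
P = 645/47 (P = ((61 - 31)*(0 + 43))/94 = (30*43)*(1/94) = 1290*(1/94) = 645/47 ≈ 13.723)
J(H(-4), -12)*(P + 26) = (4 - 1*6)*(645/47 + 26) = (4 - 6)*(1867/47) = -2*1867/47 = -3734/47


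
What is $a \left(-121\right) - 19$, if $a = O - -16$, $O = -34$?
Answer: $2159$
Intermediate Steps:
$a = -18$ ($a = -34 - -16 = -34 + 16 = -18$)
$a \left(-121\right) - 19 = \left(-18\right) \left(-121\right) - 19 = 2178 - 19 = 2159$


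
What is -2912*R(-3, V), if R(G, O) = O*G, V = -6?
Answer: -52416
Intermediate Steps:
R(G, O) = G*O
-2912*R(-3, V) = -(-8736)*(-6) = -2912*18 = -52416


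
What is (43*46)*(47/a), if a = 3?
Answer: 92966/3 ≈ 30989.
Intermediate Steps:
(43*46)*(47/a) = (43*46)*(47/3) = 1978*(47*(⅓)) = 1978*(47/3) = 92966/3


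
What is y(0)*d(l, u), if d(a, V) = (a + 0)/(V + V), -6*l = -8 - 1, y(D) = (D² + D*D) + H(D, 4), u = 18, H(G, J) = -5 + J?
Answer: -1/24 ≈ -0.041667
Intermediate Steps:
y(D) = -1 + 2*D² (y(D) = (D² + D*D) + (-5 + 4) = (D² + D²) - 1 = 2*D² - 1 = -1 + 2*D²)
l = 3/2 (l = -(-8 - 1)/6 = -⅙*(-9) = 3/2 ≈ 1.5000)
d(a, V) = a/(2*V) (d(a, V) = a/((2*V)) = a*(1/(2*V)) = a/(2*V))
y(0)*d(l, u) = (-1 + 2*0²)*((½)*(3/2)/18) = (-1 + 2*0)*((½)*(3/2)*(1/18)) = (-1 + 0)*(1/24) = -1*1/24 = -1/24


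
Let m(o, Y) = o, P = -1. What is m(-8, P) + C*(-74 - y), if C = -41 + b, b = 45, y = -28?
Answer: -192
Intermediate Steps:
C = 4 (C = -41 + 45 = 4)
m(-8, P) + C*(-74 - y) = -8 + 4*(-74 - 1*(-28)) = -8 + 4*(-74 + 28) = -8 + 4*(-46) = -8 - 184 = -192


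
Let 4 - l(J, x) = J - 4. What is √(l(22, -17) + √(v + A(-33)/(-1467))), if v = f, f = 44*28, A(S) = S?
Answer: √(-3347694 + 5379*√2434731)/489 ≈ 4.5935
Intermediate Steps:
f = 1232
l(J, x) = 8 - J (l(J, x) = 4 - (J - 4) = 4 - (-4 + J) = 4 + (4 - J) = 8 - J)
v = 1232
√(l(22, -17) + √(v + A(-33)/(-1467))) = √((8 - 1*22) + √(1232 - 33/(-1467))) = √((8 - 22) + √(1232 - 33*(-1/1467))) = √(-14 + √(1232 + 11/489)) = √(-14 + √(602459/489)) = √(-14 + 11*√2434731/489)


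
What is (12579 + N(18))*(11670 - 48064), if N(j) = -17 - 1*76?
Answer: -454415484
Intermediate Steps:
N(j) = -93 (N(j) = -17 - 76 = -93)
(12579 + N(18))*(11670 - 48064) = (12579 - 93)*(11670 - 48064) = 12486*(-36394) = -454415484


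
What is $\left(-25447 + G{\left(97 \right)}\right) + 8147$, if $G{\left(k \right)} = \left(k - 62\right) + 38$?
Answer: $-17227$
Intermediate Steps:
$G{\left(k \right)} = -24 + k$ ($G{\left(k \right)} = \left(-62 + k\right) + 38 = -24 + k$)
$\left(-25447 + G{\left(97 \right)}\right) + 8147 = \left(-25447 + \left(-24 + 97\right)\right) + 8147 = \left(-25447 + 73\right) + 8147 = -25374 + 8147 = -17227$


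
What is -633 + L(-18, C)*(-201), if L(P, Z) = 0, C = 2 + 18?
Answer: -633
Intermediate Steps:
C = 20
-633 + L(-18, C)*(-201) = -633 + 0*(-201) = -633 + 0 = -633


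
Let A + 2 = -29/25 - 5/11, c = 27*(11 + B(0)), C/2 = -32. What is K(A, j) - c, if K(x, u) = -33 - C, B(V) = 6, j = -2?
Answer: -428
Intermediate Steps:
C = -64 (C = 2*(-32) = -64)
c = 459 (c = 27*(11 + 6) = 27*17 = 459)
A = -994/275 (A = -2 + (-29/25 - 5/11) = -2 - 444/275 = -994/275 ≈ -3.6145)
K(x, u) = 31 (K(x, u) = -33 - 1*(-64) = -33 + 64 = 31)
K(A, j) - c = 31 - 1*459 = 31 - 459 = -428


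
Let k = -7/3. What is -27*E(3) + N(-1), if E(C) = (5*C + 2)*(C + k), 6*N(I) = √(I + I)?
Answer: -306 + I*√2/6 ≈ -306.0 + 0.2357*I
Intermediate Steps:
N(I) = √2*√I/6 (N(I) = √(I + I)/6 = √(2*I)/6 = (√2*√I)/6 = √2*√I/6)
k = -7/3 (k = -7*⅓ = -7/3 ≈ -2.3333)
E(C) = (2 + 5*C)*(-7/3 + C) (E(C) = (5*C + 2)*(C - 7/3) = (2 + 5*C)*(-7/3 + C))
-27*E(3) + N(-1) = -27*(-14/3 + 5*3² - 29/3*3) + √2*√(-1)/6 = -27*(-14/3 + 5*9 - 29) + √2*I/6 = -27*(-14/3 + 45 - 29) + I*√2/6 = -27*34/3 + I*√2/6 = -306 + I*√2/6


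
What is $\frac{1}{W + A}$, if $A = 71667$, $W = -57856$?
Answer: $\frac{1}{13811} \approx 7.2406 \cdot 10^{-5}$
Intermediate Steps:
$\frac{1}{W + A} = \frac{1}{-57856 + 71667} = \frac{1}{13811}$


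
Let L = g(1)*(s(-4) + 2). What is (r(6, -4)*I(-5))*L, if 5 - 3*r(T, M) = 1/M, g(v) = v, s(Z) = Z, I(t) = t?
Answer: 35/2 ≈ 17.500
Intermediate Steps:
L = -2 (L = 1*(-4 + 2) = 1*(-2) = -2)
r(T, M) = 5/3 - 1/(3*M)
(r(6, -4)*I(-5))*L = (((1/3)*(-1 + 5*(-4))/(-4))*(-5))*(-2) = (((1/3)*(-1/4)*(-1 - 20))*(-5))*(-2) = (((1/3)*(-1/4)*(-21))*(-5))*(-2) = ((7/4)*(-5))*(-2) = -35/4*(-2) = 35/2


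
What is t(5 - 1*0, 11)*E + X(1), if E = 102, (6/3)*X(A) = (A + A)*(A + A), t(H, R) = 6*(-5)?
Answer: -3058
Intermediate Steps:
t(H, R) = -30
X(A) = 2*A² (X(A) = ((A + A)*(A + A))/2 = ((2*A)*(2*A))/2 = (4*A²)/2 = 2*A²)
t(5 - 1*0, 11)*E + X(1) = -30*102 + 2*1² = -3060 + 2*1 = -3060 + 2 = -3058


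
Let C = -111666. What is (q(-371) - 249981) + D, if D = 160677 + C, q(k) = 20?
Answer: -200950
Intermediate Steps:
D = 49011 (D = 160677 - 111666 = 49011)
(q(-371) - 249981) + D = (20 - 249981) + 49011 = -249961 + 49011 = -200950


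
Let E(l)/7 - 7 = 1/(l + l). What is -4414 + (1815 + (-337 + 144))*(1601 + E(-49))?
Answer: 18702391/7 ≈ 2.6718e+6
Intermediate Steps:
E(l) = 49 + 7/(2*l) (E(l) = 49 + 7/(l + l) = 49 + 7/((2*l)) = 49 + 7*(1/(2*l)) = 49 + 7/(2*l))
-4414 + (1815 + (-337 + 144))*(1601 + E(-49)) = -4414 + (1815 + (-337 + 144))*(1601 + (49 + (7/2)/(-49))) = -4414 + (1815 - 193)*(1601 + (49 + (7/2)*(-1/49))) = -4414 + 1622*(1601 + (49 - 1/14)) = -4414 + 1622*(1601 + 685/14) = -4414 + 1622*(23099/14) = -4414 + 18733289/7 = 18702391/7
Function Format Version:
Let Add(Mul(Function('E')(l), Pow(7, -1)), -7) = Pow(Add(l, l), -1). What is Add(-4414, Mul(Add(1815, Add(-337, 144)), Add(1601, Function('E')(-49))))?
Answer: Rational(18702391, 7) ≈ 2.6718e+6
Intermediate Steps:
Function('E')(l) = Add(49, Mul(Rational(7, 2), Pow(l, -1))) (Function('E')(l) = Add(49, Mul(7, Pow(Add(l, l), -1))) = Add(49, Mul(7, Pow(Mul(2, l), -1))) = Add(49, Mul(7, Mul(Rational(1, 2), Pow(l, -1)))) = Add(49, Mul(Rational(7, 2), Pow(l, -1))))
Add(-4414, Mul(Add(1815, Add(-337, 144)), Add(1601, Function('E')(-49)))) = Add(-4414, Mul(Add(1815, Add(-337, 144)), Add(1601, Add(49, Mul(Rational(7, 2), Pow(-49, -1)))))) = Add(-4414, Mul(Add(1815, -193), Add(1601, Add(49, Mul(Rational(7, 2), Rational(-1, 49)))))) = Add(-4414, Mul(1622, Add(1601, Add(49, Rational(-1, 14))))) = Add(-4414, Mul(1622, Add(1601, Rational(685, 14)))) = Add(-4414, Mul(1622, Rational(23099, 14))) = Add(-4414, Rational(18733289, 7)) = Rational(18702391, 7)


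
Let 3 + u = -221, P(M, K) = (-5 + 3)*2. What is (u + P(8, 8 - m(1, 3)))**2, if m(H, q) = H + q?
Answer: 51984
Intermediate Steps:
P(M, K) = -4 (P(M, K) = -2*2 = -4)
u = -224 (u = -3 - 221 = -224)
(u + P(8, 8 - m(1, 3)))**2 = (-224 - 4)**2 = (-228)**2 = 51984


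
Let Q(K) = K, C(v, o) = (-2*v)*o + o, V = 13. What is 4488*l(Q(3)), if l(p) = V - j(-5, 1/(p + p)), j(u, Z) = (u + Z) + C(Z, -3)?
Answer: 89012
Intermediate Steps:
C(v, o) = o - 2*o*v (C(v, o) = -2*o*v + o = o - 2*o*v)
j(u, Z) = -3 + u + 7*Z (j(u, Z) = (u + Z) - 3*(1 - 2*Z) = (Z + u) + (-3 + 6*Z) = -3 + u + 7*Z)
l(p) = 21 - 7/(2*p) (l(p) = 13 - (-3 - 5 + 7/(p + p)) = 13 - (-3 - 5 + 7/((2*p))) = 13 - (-3 - 5 + 7*(1/(2*p))) = 13 - (-3 - 5 + 7/(2*p)) = 13 - (-8 + 7/(2*p)) = 13 + (8 - 7/(2*p)) = 21 - 7/(2*p))
4488*l(Q(3)) = 4488*(21 - 7/2/3) = 4488*(21 - 7/2*⅓) = 4488*(21 - 7/6) = 4488*(119/6) = 89012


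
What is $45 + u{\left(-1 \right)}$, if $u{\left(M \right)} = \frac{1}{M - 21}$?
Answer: $\frac{989}{22} \approx 44.955$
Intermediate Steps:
$u{\left(M \right)} = \frac{1}{-21 + M}$
$45 + u{\left(-1 \right)} = 45 + \frac{1}{-21 - 1} = 45 + \frac{1}{-22} = 45 - \frac{1}{22} = \frac{989}{22}$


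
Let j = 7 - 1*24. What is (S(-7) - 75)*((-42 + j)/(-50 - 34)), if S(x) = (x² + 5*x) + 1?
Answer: -295/7 ≈ -42.143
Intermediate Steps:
j = -17 (j = 7 - 24 = -17)
S(x) = 1 + x² + 5*x
(S(-7) - 75)*((-42 + j)/(-50 - 34)) = ((1 + (-7)² + 5*(-7)) - 75)*((-42 - 17)/(-50 - 34)) = ((1 + 49 - 35) - 75)*(-59/(-84)) = (15 - 75)*(-59*(-1/84)) = -60*59/84 = -295/7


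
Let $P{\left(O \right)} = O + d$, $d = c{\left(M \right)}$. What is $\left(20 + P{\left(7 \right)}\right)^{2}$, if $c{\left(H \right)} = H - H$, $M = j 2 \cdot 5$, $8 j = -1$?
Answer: $729$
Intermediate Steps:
$j = - \frac{1}{8}$ ($j = \frac{1}{8} \left(-1\right) = - \frac{1}{8} \approx -0.125$)
$M = - \frac{5}{4}$ ($M = \left(- \frac{1}{8}\right) 2 \cdot 5 = \left(- \frac{1}{4}\right) 5 = - \frac{5}{4} \approx -1.25$)
$c{\left(H \right)} = 0$
$d = 0$
$P{\left(O \right)} = O$ ($P{\left(O \right)} = O + 0 = O$)
$\left(20 + P{\left(7 \right)}\right)^{2} = \left(20 + 7\right)^{2} = 27^{2} = 729$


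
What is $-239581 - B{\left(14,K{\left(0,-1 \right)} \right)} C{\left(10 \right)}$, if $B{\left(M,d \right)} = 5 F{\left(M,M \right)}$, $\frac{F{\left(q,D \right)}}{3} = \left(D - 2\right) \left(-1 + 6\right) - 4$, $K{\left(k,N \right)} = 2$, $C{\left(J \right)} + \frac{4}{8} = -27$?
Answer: $-216481$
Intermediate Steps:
$C{\left(J \right)} = - \frac{55}{2}$ ($C{\left(J \right)} = - \frac{1}{2} - 27 = - \frac{55}{2}$)
$F{\left(q,D \right)} = -42 + 15 D$ ($F{\left(q,D \right)} = 3 \left(\left(D - 2\right) \left(-1 + 6\right) - 4\right) = 3 \left(\left(-2 + D\right) 5 - 4\right) = 3 \left(\left(-10 + 5 D\right) - 4\right) = 3 \left(-14 + 5 D\right) = -42 + 15 D$)
$B{\left(M,d \right)} = -210 + 75 M$ ($B{\left(M,d \right)} = 5 \left(-42 + 15 M\right) = -210 + 75 M$)
$-239581 - B{\left(14,K{\left(0,-1 \right)} \right)} C{\left(10 \right)} = -239581 - \left(-210 + 75 \cdot 14\right) \left(- \frac{55}{2}\right) = -239581 - \left(-210 + 1050\right) \left(- \frac{55}{2}\right) = -239581 - 840 \left(- \frac{55}{2}\right) = -239581 - -23100 = -239581 + 23100 = -216481$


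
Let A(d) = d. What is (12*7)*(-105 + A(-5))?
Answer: -9240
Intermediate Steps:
(12*7)*(-105 + A(-5)) = (12*7)*(-105 - 5) = 84*(-110) = -9240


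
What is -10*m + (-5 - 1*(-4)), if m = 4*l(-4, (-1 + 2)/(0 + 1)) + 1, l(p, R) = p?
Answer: 149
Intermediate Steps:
m = -15 (m = 4*(-4) + 1 = -16 + 1 = -15)
-10*m + (-5 - 1*(-4)) = -10*(-15) + (-5 - 1*(-4)) = 150 + (-5 + 4) = 150 - 1 = 149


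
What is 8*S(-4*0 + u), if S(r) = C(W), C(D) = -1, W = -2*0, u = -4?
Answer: -8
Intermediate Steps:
W = 0
S(r) = -1
8*S(-4*0 + u) = 8*(-1) = -8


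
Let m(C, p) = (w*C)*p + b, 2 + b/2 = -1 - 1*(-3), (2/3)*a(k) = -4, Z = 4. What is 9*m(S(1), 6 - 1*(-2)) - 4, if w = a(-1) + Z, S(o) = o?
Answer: -148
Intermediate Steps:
a(k) = -6 (a(k) = (3/2)*(-4) = -6)
w = -2 (w = -6 + 4 = -2)
b = 0 (b = -4 + 2*(-1 - 1*(-3)) = -4 + 2*(-1 + 3) = -4 + 2*2 = -4 + 4 = 0)
m(C, p) = -2*C*p (m(C, p) = (-2*C)*p + 0 = -2*C*p + 0 = -2*C*p)
9*m(S(1), 6 - 1*(-2)) - 4 = 9*(-2*1*(6 - 1*(-2))) - 4 = 9*(-2*1*(6 + 2)) - 4 = 9*(-2*1*8) - 4 = 9*(-16) - 4 = -144 - 4 = -148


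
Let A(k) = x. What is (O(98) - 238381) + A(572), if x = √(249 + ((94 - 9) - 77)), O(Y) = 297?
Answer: -238084 + √257 ≈ -2.3807e+5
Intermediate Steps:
x = √257 (x = √(249 + (85 - 77)) = √(249 + 8) = √257 ≈ 16.031)
A(k) = √257
(O(98) - 238381) + A(572) = (297 - 238381) + √257 = -238084 + √257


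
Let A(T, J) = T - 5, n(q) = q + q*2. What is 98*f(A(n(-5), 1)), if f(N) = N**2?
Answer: 39200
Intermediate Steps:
n(q) = 3*q (n(q) = q + 2*q = 3*q)
A(T, J) = -5 + T
98*f(A(n(-5), 1)) = 98*(-5 + 3*(-5))**2 = 98*(-5 - 15)**2 = 98*(-20)**2 = 98*400 = 39200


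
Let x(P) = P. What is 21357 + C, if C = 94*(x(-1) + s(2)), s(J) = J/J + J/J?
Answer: 21451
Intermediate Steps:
s(J) = 2 (s(J) = 1 + 1 = 2)
C = 94 (C = 94*(-1 + 2) = 94*1 = 94)
21357 + C = 21357 + 94 = 21451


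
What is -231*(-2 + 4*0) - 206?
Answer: 256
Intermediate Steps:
-231*(-2 + 4*0) - 206 = -231*(-2 + 0) - 206 = -231*(-2) - 206 = 462 - 206 = 256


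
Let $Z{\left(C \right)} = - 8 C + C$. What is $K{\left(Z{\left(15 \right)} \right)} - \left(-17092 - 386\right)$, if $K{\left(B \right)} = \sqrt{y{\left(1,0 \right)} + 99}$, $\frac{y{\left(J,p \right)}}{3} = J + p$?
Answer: $17478 + \sqrt{102} \approx 17488.0$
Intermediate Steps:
$y{\left(J,p \right)} = 3 J + 3 p$ ($y{\left(J,p \right)} = 3 \left(J + p\right) = 3 J + 3 p$)
$Z{\left(C \right)} = - 7 C$
$K{\left(B \right)} = \sqrt{102}$ ($K{\left(B \right)} = \sqrt{\left(3 \cdot 1 + 3 \cdot 0\right) + 99} = \sqrt{\left(3 + 0\right) + 99} = \sqrt{3 + 99} = \sqrt{102}$)
$K{\left(Z{\left(15 \right)} \right)} - \left(-17092 - 386\right) = \sqrt{102} - \left(-17092 - 386\right) = \sqrt{102} - -17478 = \sqrt{102} + 17478 = 17478 + \sqrt{102}$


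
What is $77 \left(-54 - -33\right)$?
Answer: $-1617$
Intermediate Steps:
$77 \left(-54 - -33\right) = 77 \left(-54 + 33\right) = 77 \left(-21\right) = -1617$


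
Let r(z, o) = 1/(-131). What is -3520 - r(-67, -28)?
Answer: -461119/131 ≈ -3520.0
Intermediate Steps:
r(z, o) = -1/131
-3520 - r(-67, -28) = -3520 - 1*(-1/131) = -3520 + 1/131 = -461119/131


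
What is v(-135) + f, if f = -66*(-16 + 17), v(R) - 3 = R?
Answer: -198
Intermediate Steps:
v(R) = 3 + R
f = -66 (f = -66*1 = -66)
v(-135) + f = (3 - 135) - 66 = -132 - 66 = -198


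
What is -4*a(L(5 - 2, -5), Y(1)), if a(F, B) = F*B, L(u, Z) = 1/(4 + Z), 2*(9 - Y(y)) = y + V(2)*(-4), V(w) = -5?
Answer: -6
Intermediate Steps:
Y(y) = -1 - y/2 (Y(y) = 9 - (y - 5*(-4))/2 = 9 - (y + 20)/2 = 9 - (20 + y)/2 = 9 + (-10 - y/2) = -1 - y/2)
a(F, B) = B*F
-4*a(L(5 - 2, -5), Y(1)) = -4*(-1 - ½*1)/(4 - 5) = -4*(-1 - ½)/(-1) = -(-6)*(-1) = -4*3/2 = -6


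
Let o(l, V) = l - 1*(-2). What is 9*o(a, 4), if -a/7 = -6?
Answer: 396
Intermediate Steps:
a = 42 (a = -7*(-6) = 42)
o(l, V) = 2 + l (o(l, V) = l + 2 = 2 + l)
9*o(a, 4) = 9*(2 + 42) = 9*44 = 396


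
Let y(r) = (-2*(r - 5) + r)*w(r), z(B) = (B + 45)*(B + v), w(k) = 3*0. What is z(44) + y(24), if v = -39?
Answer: 445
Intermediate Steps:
w(k) = 0
z(B) = (-39 + B)*(45 + B) (z(B) = (B + 45)*(B - 39) = (45 + B)*(-39 + B) = (-39 + B)*(45 + B))
y(r) = 0 (y(r) = (-2*(r - 5) + r)*0 = (-2*(-5 + r) + r)*0 = ((10 - 2*r) + r)*0 = (10 - r)*0 = 0)
z(44) + y(24) = (-1755 + 44² + 6*44) + 0 = (-1755 + 1936 + 264) + 0 = 445 + 0 = 445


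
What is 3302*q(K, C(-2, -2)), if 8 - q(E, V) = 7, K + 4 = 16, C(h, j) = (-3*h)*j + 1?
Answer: 3302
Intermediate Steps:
C(h, j) = 1 - 3*h*j (C(h, j) = -3*h*j + 1 = 1 - 3*h*j)
K = 12 (K = -4 + 16 = 12)
q(E, V) = 1 (q(E, V) = 8 - 1*7 = 8 - 7 = 1)
3302*q(K, C(-2, -2)) = 3302*1 = 3302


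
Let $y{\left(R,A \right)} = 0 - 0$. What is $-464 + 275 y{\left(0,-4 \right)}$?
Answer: $-464$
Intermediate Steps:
$y{\left(R,A \right)} = 0$ ($y{\left(R,A \right)} = 0 + 0 = 0$)
$-464 + 275 y{\left(0,-4 \right)} = -464 + 275 \cdot 0 = -464 + 0 = -464$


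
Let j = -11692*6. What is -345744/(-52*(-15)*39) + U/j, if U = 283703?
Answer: -913468843/59278440 ≈ -15.410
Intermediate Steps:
j = -70152
-345744/(-52*(-15)*39) + U/j = -345744/(-52*(-15)*39) + 283703/(-70152) = -345744/(780*39) + 283703*(-1/70152) = -345744/30420 - 283703/70152 = -345744*1/30420 - 283703/70152 = -9604/845 - 283703/70152 = -913468843/59278440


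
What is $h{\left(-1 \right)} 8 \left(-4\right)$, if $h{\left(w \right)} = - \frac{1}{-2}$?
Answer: $-16$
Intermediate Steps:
$h{\left(w \right)} = \frac{1}{2}$ ($h{\left(w \right)} = \left(-1\right) \left(- \frac{1}{2}\right) = \frac{1}{2}$)
$h{\left(-1 \right)} 8 \left(-4\right) = \frac{8 \left(-4\right)}{2} = \frac{1}{2} \left(-32\right) = -16$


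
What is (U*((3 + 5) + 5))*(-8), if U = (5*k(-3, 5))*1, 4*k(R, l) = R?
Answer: 390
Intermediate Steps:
k(R, l) = R/4
U = -15/4 (U = (5*((¼)*(-3)))*1 = (5*(-¾))*1 = -15/4*1 = -15/4 ≈ -3.7500)
(U*((3 + 5) + 5))*(-8) = -15*((3 + 5) + 5)/4*(-8) = -15*(8 + 5)/4*(-8) = -15/4*13*(-8) = -195/4*(-8) = 390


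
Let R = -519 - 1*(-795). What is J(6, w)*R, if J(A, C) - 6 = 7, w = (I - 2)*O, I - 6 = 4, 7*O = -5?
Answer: 3588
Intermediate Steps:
O = -5/7 (O = (⅐)*(-5) = -5/7 ≈ -0.71429)
I = 10 (I = 6 + 4 = 10)
w = -40/7 (w = (10 - 2)*(-5/7) = 8*(-5/7) = -40/7 ≈ -5.7143)
J(A, C) = 13 (J(A, C) = 6 + 7 = 13)
R = 276 (R = -519 + 795 = 276)
J(6, w)*R = 13*276 = 3588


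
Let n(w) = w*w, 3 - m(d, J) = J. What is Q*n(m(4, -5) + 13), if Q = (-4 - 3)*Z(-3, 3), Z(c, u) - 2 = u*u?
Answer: -33957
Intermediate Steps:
Z(c, u) = 2 + u² (Z(c, u) = 2 + u*u = 2 + u²)
m(d, J) = 3 - J
n(w) = w²
Q = -77 (Q = (-4 - 3)*(2 + 3²) = -7*(2 + 9) = -7*11 = -77)
Q*n(m(4, -5) + 13) = -77*((3 - 1*(-5)) + 13)² = -77*((3 + 5) + 13)² = -77*(8 + 13)² = -77*21² = -77*441 = -33957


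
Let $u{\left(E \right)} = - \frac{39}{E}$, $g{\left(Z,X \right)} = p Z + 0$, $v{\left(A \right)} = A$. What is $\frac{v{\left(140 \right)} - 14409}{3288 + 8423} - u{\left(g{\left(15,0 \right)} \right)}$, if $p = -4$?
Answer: $- \frac{437623}{234220} \approx -1.8684$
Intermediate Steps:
$g{\left(Z,X \right)} = - 4 Z$ ($g{\left(Z,X \right)} = - 4 Z + 0 = - 4 Z$)
$\frac{v{\left(140 \right)} - 14409}{3288 + 8423} - u{\left(g{\left(15,0 \right)} \right)} = \frac{140 - 14409}{3288 + 8423} - - \frac{39}{\left(-4\right) 15} = - \frac{14269}{11711} - - \frac{39}{-60} = \left(-14269\right) \frac{1}{11711} - \left(-39\right) \left(- \frac{1}{60}\right) = - \frac{14269}{11711} - \frac{13}{20} = - \frac{437623}{234220}$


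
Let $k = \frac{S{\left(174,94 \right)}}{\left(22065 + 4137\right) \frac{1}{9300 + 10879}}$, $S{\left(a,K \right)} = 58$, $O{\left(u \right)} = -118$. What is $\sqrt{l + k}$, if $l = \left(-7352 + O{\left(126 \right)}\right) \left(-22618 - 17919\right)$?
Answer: $\frac{\sqrt{51973404265716681}}{13101} \approx 17401.0$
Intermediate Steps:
$l = 302811390$ ($l = \left(-7352 - 118\right) \left(-22618 - 17919\right) = - 7470 \left(-22618 - 17919\right) = \left(-7470\right) \left(-40537\right) = 302811390$)
$k = \frac{585191}{13101}$ ($k = \frac{58}{\left(22065 + 4137\right) \frac{1}{9300 + 10879}} = \frac{58}{26202 \cdot \frac{1}{20179}} = \frac{58}{\frac{26202}{20179}} = 58 \cdot \frac{20179}{26202} = \frac{585191}{13101} \approx 44.668$)
$\sqrt{l + k} = \sqrt{302811390 + \frac{585191}{13101}} = \sqrt{\frac{3967132605581}{13101}} = \frac{\sqrt{51973404265716681}}{13101}$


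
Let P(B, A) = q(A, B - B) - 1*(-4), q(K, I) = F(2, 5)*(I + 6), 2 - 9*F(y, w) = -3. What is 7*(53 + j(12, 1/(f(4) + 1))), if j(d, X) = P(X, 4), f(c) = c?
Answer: 1267/3 ≈ 422.33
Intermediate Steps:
F(y, w) = 5/9 (F(y, w) = 2/9 - 1/9*(-3) = 2/9 + 1/3 = 5/9)
q(K, I) = 10/3 + 5*I/9 (q(K, I) = 5*(I + 6)/9 = 5*(6 + I)/9 = 10/3 + 5*I/9)
P(B, A) = 22/3 (P(B, A) = (10/3 + 5*(B - B)/9) - 1*(-4) = (10/3 + (5/9)*0) + 4 = (10/3 + 0) + 4 = 10/3 + 4 = 22/3)
j(d, X) = 22/3
7*(53 + j(12, 1/(f(4) + 1))) = 7*(53 + 22/3) = 7*(181/3) = 1267/3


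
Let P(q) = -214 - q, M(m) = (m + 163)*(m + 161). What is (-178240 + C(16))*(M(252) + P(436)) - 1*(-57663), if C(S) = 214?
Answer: -30396991707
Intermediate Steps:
M(m) = (161 + m)*(163 + m) (M(m) = (163 + m)*(161 + m) = (161 + m)*(163 + m))
(-178240 + C(16))*(M(252) + P(436)) - 1*(-57663) = (-178240 + 214)*((26243 + 252**2 + 324*252) + (-214 - 1*436)) - 1*(-57663) = -178026*((26243 + 63504 + 81648) + (-214 - 436)) + 57663 = -178026*(171395 - 650) + 57663 = -178026*170745 + 57663 = -30397049370 + 57663 = -30396991707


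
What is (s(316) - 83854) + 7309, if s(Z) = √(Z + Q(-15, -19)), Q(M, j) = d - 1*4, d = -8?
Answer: -76545 + 4*√19 ≈ -76528.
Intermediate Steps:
Q(M, j) = -12 (Q(M, j) = -8 - 1*4 = -8 - 4 = -12)
s(Z) = √(-12 + Z) (s(Z) = √(Z - 12) = √(-12 + Z))
(s(316) - 83854) + 7309 = (√(-12 + 316) - 83854) + 7309 = (√304 - 83854) + 7309 = (4*√19 - 83854) + 7309 = (-83854 + 4*√19) + 7309 = -76545 + 4*√19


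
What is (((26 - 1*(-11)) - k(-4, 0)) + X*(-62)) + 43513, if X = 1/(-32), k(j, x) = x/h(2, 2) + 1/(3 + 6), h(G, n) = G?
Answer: 6271463/144 ≈ 43552.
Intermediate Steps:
k(j, x) = 1/9 + x/2 (k(j, x) = x/2 + 1/(3 + 6) = x*(1/2) + 1/9 = x/2 + 1*(1/9) = x/2 + 1/9 = 1/9 + x/2)
X = -1/32 ≈ -0.031250
(((26 - 1*(-11)) - k(-4, 0)) + X*(-62)) + 43513 = (((26 - 1*(-11)) - (1/9 + (1/2)*0)) - 1/32*(-62)) + 43513 = (((26 + 11) - (1/9 + 0)) + 31/16) + 43513 = ((37 - 1*1/9) + 31/16) + 43513 = ((37 - 1/9) + 31/16) + 43513 = (332/9 + 31/16) + 43513 = 5591/144 + 43513 = 6271463/144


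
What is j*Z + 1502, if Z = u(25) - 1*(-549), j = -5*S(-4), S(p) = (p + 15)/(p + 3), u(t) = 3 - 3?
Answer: 31697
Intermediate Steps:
u(t) = 0
S(p) = (15 + p)/(3 + p)
j = 55 (j = -5*(15 - 4)/(3 - 4) = -5*11/(-1) = -(-5)*11 = -5*(-11) = 55)
Z = 549 (Z = 0 - 1*(-549) = 0 + 549 = 549)
j*Z + 1502 = 55*549 + 1502 = 30195 + 1502 = 31697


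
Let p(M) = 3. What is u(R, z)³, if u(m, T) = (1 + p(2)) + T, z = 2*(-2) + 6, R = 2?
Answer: 216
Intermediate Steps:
z = 2 (z = -4 + 6 = 2)
u(m, T) = 4 + T (u(m, T) = (1 + 3) + T = 4 + T)
u(R, z)³ = (4 + 2)³ = 6³ = 216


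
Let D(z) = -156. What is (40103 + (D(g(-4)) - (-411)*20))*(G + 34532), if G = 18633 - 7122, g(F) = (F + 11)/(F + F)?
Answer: 2217753181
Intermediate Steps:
g(F) = (11 + F)/(2*F) (g(F) = (11 + F)/((2*F)) = (11 + F)*(1/(2*F)) = (11 + F)/(2*F))
G = 11511
(40103 + (D(g(-4)) - (-411)*20))*(G + 34532) = (40103 + (-156 - (-411)*20))*(11511 + 34532) = (40103 + (-156 - 1*(-8220)))*46043 = (40103 + (-156 + 8220))*46043 = (40103 + 8064)*46043 = 48167*46043 = 2217753181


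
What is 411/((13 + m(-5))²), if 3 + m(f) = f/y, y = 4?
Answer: 6576/1225 ≈ 5.3682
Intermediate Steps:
m(f) = -3 + f/4
411/((13 + m(-5))²) = 411/((13 + (-3 + (¼)*(-5)))²) = 411/((13 + (-3 - 5/4))²) = 411/((13 - 17/4)²) = 411/((35/4)²) = 411/(1225/16) = 411*(16/1225) = 6576/1225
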